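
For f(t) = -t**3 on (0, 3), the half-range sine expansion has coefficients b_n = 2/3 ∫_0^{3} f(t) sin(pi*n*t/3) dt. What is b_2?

-81/(2*pi**3) + 27/pi

b_2 = 2/3 ∫_0^{3} (-t**3) sin(2*pi*t/3) dt.
Integrating by parts three times (tabular method), an antiderivative of (-t**3) sin(2*pi*t/3) is 3*t**3*cos(2*pi*t/3)/(2*pi) - 27*t**2*sin(2*pi*t/3)/(4*pi**2) - 81*t*cos(2*pi*t/3)/(4*pi**3) + 243*sin(2*pi*t/3)/(8*pi**4); evaluating from 0 to 3: ∫_{0}^{3} (-t**3) sin(2*pi*t/3) dt = (81*(-3 + 2*pi**2)/(4*pi**3)) - (0) = 81*(-3 + 2*pi**2)/(4*pi**3).
Hence b_2 = (2/3)·(81*(-3 + 2*pi**2)/(4*pi**3)) = -81/(2*pi**3) + 27/pi.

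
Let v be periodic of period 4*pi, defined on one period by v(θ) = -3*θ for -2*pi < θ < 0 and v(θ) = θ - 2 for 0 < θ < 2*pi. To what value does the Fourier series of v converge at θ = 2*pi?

-1 + 4*pi

At θ = 2*pi the one-sided limits are v(2*pi^-) = -2 + 2*pi and v(2*pi^+) = 6*pi.
By Dirichlet's theorem the series converges to their average, [(-2 + 2*pi) + (6*pi)]/2 = -1 + 4*pi.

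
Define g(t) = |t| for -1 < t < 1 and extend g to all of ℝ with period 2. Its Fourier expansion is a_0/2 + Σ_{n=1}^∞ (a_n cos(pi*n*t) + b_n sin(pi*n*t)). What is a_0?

a_0 = ∫_{-1}^{1} g(t) dt = 1.

1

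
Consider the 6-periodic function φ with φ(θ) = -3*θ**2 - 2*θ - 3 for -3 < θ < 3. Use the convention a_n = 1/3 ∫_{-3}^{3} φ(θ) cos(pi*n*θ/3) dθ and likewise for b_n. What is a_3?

a_3 = 1/3 ∫_{-3}^{3} φ(θ) cos(pi*θ) dθ.
Integrating by parts twice (tabular method), an antiderivative of (-3*θ**2 - 2*θ - 3) cos(pi*θ) is -3*θ**2*sin(pi*θ)/pi - 2*θ*sin(pi*θ)/pi - 6*θ*cos(pi*θ)/pi**2 - 3*sin(pi*θ)/pi + 6*sin(pi*θ)/pi**3 - 2*cos(pi*θ)/pi**2; evaluating from -3 to 3: ∫_{-3}^{3} (-3*θ**2 - 2*θ - 3) cos(pi*θ) dθ = (20/pi**2) - (-16/pi**2) = 36/pi**2.
Hence a_3 = (1/3)·(36/pi**2) = 12/pi**2.

12/pi**2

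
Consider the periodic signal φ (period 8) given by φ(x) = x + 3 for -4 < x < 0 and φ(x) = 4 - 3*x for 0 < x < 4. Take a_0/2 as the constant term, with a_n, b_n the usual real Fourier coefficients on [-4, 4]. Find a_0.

a_0 = 1/4 ∫_{-4}^{4} φ(x) dx = 1/4 · (-4) = -1.

-1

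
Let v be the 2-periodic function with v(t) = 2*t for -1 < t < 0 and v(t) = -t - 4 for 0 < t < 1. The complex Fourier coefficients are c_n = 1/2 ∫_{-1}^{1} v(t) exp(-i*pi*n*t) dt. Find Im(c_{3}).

7/(6*pi)

Since v is real-valued, Im(c_{3}) = -1/2 ∫_{-1}^{1} v(t) sin(3*pi*t) dt = -b_{3}/2.
Split the integral at the breakpoints.
Integrating by parts (boundary term plus one more integral), an antiderivative of (2*t) sin(3*pi*t) is -2*t*cos(3*pi*t)/(3*pi) + 2*sin(3*pi*t)/(9*pi**2); evaluating from -1 to 0: ∫_{-1}^{0} (2*t) sin(3*pi*t) dt = (0) - (-2/(3*pi)) = 2/(3*pi).
Integrating by parts (boundary term plus one more integral), an antiderivative of (-t - 4) sin(3*pi*t) is t*cos(3*pi*t)/(3*pi) - sin(3*pi*t)/(9*pi**2) + 4*cos(3*pi*t)/(3*pi); evaluating from 0 to 1: ∫_{0}^{1} (-t - 4) sin(3*pi*t) dt = (-5/(3*pi)) - (4/(3*pi)) = -3/pi.
So ∫_{-1}^{1} v(t) sin(3*pi*t) dt = -7/(3*pi).
Hence Im(c_{3}) = (-1/2)·(-7/(3*pi)) = 7/(6*pi).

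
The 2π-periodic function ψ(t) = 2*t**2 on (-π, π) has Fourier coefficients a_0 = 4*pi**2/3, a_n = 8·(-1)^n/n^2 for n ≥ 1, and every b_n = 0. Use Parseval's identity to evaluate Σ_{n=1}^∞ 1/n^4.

Parseval: a_0^2/2 + Σ a_n^2 = (1/π) ∫_{-π}^{π} ψ(t)^2 dt = 8*pi**4/5.
Subtract a_0^2/2 = 8*pi**4/9: Σ a_n^2 = 32*pi**4/45.
Since a_n^2 = 64/n^4, Σ 1/n^4 = pi**4/90.

pi**4/90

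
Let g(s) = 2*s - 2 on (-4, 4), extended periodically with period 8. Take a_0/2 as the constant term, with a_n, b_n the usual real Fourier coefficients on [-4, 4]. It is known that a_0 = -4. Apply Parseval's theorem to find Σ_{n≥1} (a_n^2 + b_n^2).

Parseval: a_0^2/2 + Σ_{n≥1} (a_n^2+b_n^2) = 1/4 ∫_{-4}^{4} g(s)^2 ds = 152/3.
Subtract a_0^2/2 = 8: Σ (a_n^2+b_n^2) = 128/3.

128/3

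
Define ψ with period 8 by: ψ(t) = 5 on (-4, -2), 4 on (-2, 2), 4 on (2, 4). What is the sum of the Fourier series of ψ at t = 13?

t = 13 differs from t = -3 by 2 full period(s), and the series is 8-periodic.
ψ is continuous at t = -3 with value 5, so the series converges to 5 there.

5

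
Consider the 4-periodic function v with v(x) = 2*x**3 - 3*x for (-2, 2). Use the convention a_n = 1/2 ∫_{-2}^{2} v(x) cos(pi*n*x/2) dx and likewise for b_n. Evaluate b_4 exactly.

b_4 = 1/2 ∫_{-2}^{2} v(x) sin(2*pi*x) dx.
v is odd and sin(2*pi*x) is odd, so the integrand is even and b_4 = ∫_0^{2} v(x) sin(2*pi*x) dx.
Integrating by parts three times (tabular method), an antiderivative of (2*x**3 - 3*x) sin(2*pi*x) is -x**3*cos(2*pi*x)/pi + 3*x**2*sin(2*pi*x)/(2*pi**2) + 3*x*cos(2*pi*x)/(2*pi**3) + 3*x*cos(2*pi*x)/(2*pi) - 3*sin(2*pi*x)/(4*pi**2) - 3*sin(2*pi*x)/(4*pi**4); evaluating from 0 to 2: ∫_{0}^{2} (2*x**3 - 3*x) sin(2*pi*x) dx = (-5/pi + 3/pi**3) - (0) = -5/pi + 3/pi**3.
Hence b_4 = -5/pi + 3/pi**3.

-5/pi + 3/pi**3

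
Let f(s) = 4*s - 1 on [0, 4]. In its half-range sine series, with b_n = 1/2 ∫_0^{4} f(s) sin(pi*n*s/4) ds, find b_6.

-16/(3*pi)

b_6 = 1/2 ∫_0^{4} (4*s - 1) sin(3*pi*s/2) ds.
Integrating by parts (boundary term plus one more integral), an antiderivative of (4*s - 1) sin(3*pi*s/2) is -8*s*cos(3*pi*s/2)/(3*pi) + 16*sin(3*pi*s/2)/(9*pi**2) + 2*cos(3*pi*s/2)/(3*pi); evaluating from 0 to 4: ∫_{0}^{4} (4*s - 1) sin(3*pi*s/2) ds = (-10/pi) - (2/(3*pi)) = -32/(3*pi).
Hence b_6 = (1/2)·(-32/(3*pi)) = -16/(3*pi).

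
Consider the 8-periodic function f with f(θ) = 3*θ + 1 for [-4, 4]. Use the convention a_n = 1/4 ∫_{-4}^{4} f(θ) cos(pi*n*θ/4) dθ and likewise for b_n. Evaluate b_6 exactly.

b_6 = 1/4 ∫_{-4}^{4} f(θ) sin(3*pi*θ/2) dθ.
Integrating by parts (boundary term plus one more integral), an antiderivative of (3*θ + 1) sin(3*pi*θ/2) is -2*θ*cos(3*pi*θ/2)/pi + 4*sin(3*pi*θ/2)/(3*pi**2) - 2*cos(3*pi*θ/2)/(3*pi); evaluating from -4 to 4: ∫_{-4}^{4} (3*θ + 1) sin(3*pi*θ/2) dθ = (-26/(3*pi)) - (22/(3*pi)) = -16/pi.
Hence b_6 = (1/4)·(-16/pi) = -4/pi.

-4/pi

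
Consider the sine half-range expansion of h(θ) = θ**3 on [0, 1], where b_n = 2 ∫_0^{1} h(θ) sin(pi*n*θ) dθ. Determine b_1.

-12/pi**3 + 2/pi

b_1 = 2 ∫_0^{1} (θ**3) sin(pi*θ) dθ.
Integrating by parts three times (tabular method), an antiderivative of (θ**3) sin(pi*θ) is -θ**3*cos(pi*θ)/pi + 3*θ**2*sin(pi*θ)/pi**2 + 6*θ*cos(pi*θ)/pi**3 - 6*sin(pi*θ)/pi**4; evaluating from 0 to 1: ∫_{0}^{1} (θ**3) sin(pi*θ) dθ = ((-6 + pi**2)/pi**3) - (0) = (-6 + pi**2)/pi**3.
Hence b_1 = 2·((-6 + pi**2)/pi**3) = -12/pi**3 + 2/pi.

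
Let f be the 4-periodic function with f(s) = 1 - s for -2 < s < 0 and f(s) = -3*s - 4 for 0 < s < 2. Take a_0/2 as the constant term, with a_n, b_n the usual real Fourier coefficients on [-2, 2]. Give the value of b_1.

-18/pi

b_1 = 1/2 ∫_{-2}^{2} f(s) sin(pi*s/2) ds.
Split the integral at the breakpoints.
Integrating by parts (boundary term plus one more integral), an antiderivative of (1 - s) sin(pi*s/2) is 2*s*cos(pi*s/2)/pi - 4*sin(pi*s/2)/pi**2 - 2*cos(pi*s/2)/pi; evaluating from -2 to 0: ∫_{-2}^{0} (1 - s) sin(pi*s/2) ds = (-2/pi) - (6/pi) = -8/pi.
Integrating by parts (boundary term plus one more integral), an antiderivative of (-3*s - 4) sin(pi*s/2) is 6*s*cos(pi*s/2)/pi - 12*sin(pi*s/2)/pi**2 + 8*cos(pi*s/2)/pi; evaluating from 0 to 2: ∫_{0}^{2} (-3*s - 4) sin(pi*s/2) ds = (-20/pi) - (8/pi) = -28/pi.
Summing the pieces and multiplying by (1/2) gives b_1 = -18/pi.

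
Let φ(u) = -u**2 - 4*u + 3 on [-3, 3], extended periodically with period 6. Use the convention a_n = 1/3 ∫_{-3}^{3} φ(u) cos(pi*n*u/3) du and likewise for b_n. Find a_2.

a_2 = 1/3 ∫_{-3}^{3} φ(u) cos(2*pi*u/3) du.
Integrating by parts twice (tabular method), an antiderivative of (-u**2 - 4*u + 3) cos(2*pi*u/3) is -3*u**2*sin(2*pi*u/3)/(2*pi) - 6*u*sin(2*pi*u/3)/pi - 9*u*cos(2*pi*u/3)/(2*pi**2) + 27*sin(2*pi*u/3)/(4*pi**3) + 9*sin(2*pi*u/3)/(2*pi) - 9*cos(2*pi*u/3)/pi**2; evaluating from -3 to 3: ∫_{-3}^{3} (-u**2 - 4*u + 3) cos(2*pi*u/3) du = (-45/(2*pi**2)) - (9/(2*pi**2)) = -27/pi**2.
Hence a_2 = (1/3)·(-27/pi**2) = -9/pi**2.

-9/pi**2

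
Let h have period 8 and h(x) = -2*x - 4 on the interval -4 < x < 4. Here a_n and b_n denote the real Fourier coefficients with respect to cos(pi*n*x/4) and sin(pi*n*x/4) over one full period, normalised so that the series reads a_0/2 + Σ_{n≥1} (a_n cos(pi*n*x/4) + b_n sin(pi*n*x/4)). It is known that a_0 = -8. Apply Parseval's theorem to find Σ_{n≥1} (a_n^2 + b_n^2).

Parseval: a_0^2/2 + Σ_{n≥1} (a_n^2+b_n^2) = 1/4 ∫_{-4}^{4} h(x)^2 dx = 224/3.
Subtract a_0^2/2 = 32: Σ (a_n^2+b_n^2) = 128/3.

128/3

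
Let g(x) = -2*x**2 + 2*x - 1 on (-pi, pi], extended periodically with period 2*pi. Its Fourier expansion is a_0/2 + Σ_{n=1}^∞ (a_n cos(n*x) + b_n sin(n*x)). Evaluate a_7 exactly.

a_7 = 1/pi ∫_{-pi}^{pi} g(x) cos(7*x) dx.
Integrating by parts twice (tabular method), an antiderivative of (-2*x**2 + 2*x - 1) cos(7*x) is -2*x**2*sin(7*x)/7 + 2*x*sin(7*x)/7 - 4*x*cos(7*x)/49 - 45*sin(7*x)/343 + 2*cos(7*x)/49; evaluating from -pi to pi: ∫_{-pi}^{pi} (-2*x**2 + 2*x - 1) cos(7*x) dx = (-2/49 + 4*pi/49) - (-4*pi/49 - 2/49) = 8*pi/49.
Hence a_7 = (1/pi)·(8*pi/49) = 8/49.

8/49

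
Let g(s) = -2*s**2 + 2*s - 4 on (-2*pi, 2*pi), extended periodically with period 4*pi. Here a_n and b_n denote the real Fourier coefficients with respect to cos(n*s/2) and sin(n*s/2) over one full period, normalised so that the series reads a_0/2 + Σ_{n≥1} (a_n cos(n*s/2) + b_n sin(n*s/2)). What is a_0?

-16*pi**2/3 - 8

a_0 = (1/(2*pi)) ∫_{-2*pi}^{2*pi} g(s) ds = (1/(2*pi)) · (-32*pi**3/3 - 16*pi) = -16*pi**2/3 - 8.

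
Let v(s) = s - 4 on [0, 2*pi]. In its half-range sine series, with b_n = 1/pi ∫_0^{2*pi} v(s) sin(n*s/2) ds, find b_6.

b_6 = 1/pi ∫_0^{2*pi} (s - 4) sin(3*s) ds.
Integrating by parts (boundary term plus one more integral), an antiderivative of (s - 4) sin(3*s) is -s*cos(3*s)/3 + sin(3*s)/9 + 4*cos(3*s)/3; evaluating from 0 to 2*pi: ∫_{0}^{2*pi} (s - 4) sin(3*s) ds = (4/3 - 2*pi/3) - (4/3) = -2*pi/3.
Hence b_6 = (1/pi)·(-2*pi/3) = -2/3.

-2/3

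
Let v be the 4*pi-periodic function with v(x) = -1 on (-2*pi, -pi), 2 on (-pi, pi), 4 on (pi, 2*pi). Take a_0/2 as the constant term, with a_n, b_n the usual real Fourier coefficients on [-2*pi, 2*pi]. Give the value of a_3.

a_3 = (1/(2*pi)) ∫_{-2*pi}^{2*pi} v(x) cos(3*x/2) dx.
Split the integral at the breakpoints.
Directly, an antiderivative of (-1) cos(3*x/2) is -2*sin(3*x/2)/3; evaluating from -2*pi to -pi: ∫_{-2*pi}^{-pi} (-1) cos(3*x/2) dx = (-2/3) - (0) = -2/3.
Directly, an antiderivative of (2) cos(3*x/2) is 4*sin(3*x/2)/3; evaluating from -pi to pi: ∫_{-pi}^{pi} (2) cos(3*x/2) dx = (-4/3) - (4/3) = -8/3.
Directly, an antiderivative of (4) cos(3*x/2) is 8*sin(3*x/2)/3; evaluating from pi to 2*pi: ∫_{pi}^{2*pi} (4) cos(3*x/2) dx = (0) - (-8/3) = 8/3.
Summing the pieces and multiplying by (1/(2*pi)) gives a_3 = -1/(3*pi).

-1/(3*pi)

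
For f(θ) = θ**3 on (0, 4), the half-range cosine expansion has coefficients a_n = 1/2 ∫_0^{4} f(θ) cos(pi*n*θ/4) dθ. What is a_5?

384*(4 - 25*pi**2)/(625*pi**4)

a_5 = 1/2 ∫_0^{4} (θ**3) cos(5*pi*θ/4) dθ.
Integrating by parts three times (tabular method), an antiderivative of (θ**3) cos(5*pi*θ/4) is 4*θ**3*sin(5*pi*θ/4)/(5*pi) + 48*θ**2*cos(5*pi*θ/4)/(25*pi**2) - 384*θ*sin(5*pi*θ/4)/(125*pi**3) - 1536*cos(5*pi*θ/4)/(625*pi**4); evaluating from 0 to 4: ∫_{0}^{4} (θ**3) cos(5*pi*θ/4) dθ = (768*(2 - 25*pi**2)/(625*pi**4)) - (-1536/(625*pi**4)) = 768*(4 - 25*pi**2)/(625*pi**4).
Hence a_5 = (1/2)·(768*(4 - 25*pi**2)/(625*pi**4)) = 384*(4 - 25*pi**2)/(625*pi**4).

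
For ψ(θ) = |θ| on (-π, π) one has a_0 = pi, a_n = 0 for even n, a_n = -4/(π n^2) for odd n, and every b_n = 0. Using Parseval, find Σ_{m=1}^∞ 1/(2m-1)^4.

pi**4/96

Parseval: a_0^2/2 + Σ a_n^2 = (1/π) ∫_{-π}^{π} ψ(θ)^2 dθ = 2*pi**2/3.
Subtract a_0^2/2 = pi**2/2: Σ a_n^2 = pi**2/6.
Only odd n contribute, with a_n^2 = 16/(π^2 n^4), so Σ_{m≥1} 1/(2m-1)^4 = π^2·(pi**2/6)/16 = pi**4/96.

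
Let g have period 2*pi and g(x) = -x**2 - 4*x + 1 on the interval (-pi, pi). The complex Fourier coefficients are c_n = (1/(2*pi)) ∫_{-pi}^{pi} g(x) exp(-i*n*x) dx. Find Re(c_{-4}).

Since g is real-valued, Re(c_{-4}) = (1/(2*pi)) ∫_{-pi}^{pi} g(x) cos(-4*x) dx = a_{4}/2.
Integrating by parts twice (tabular method), an antiderivative of (-x**2 - 4*x + 1) cos(-4*x) is -x**2*sin(4*x)/4 - x*sin(4*x) - x*cos(4*x)/8 + 9*sin(4*x)/32 - cos(4*x)/4; evaluating from -pi to pi: ∫_{-pi}^{pi} (-x**2 - 4*x + 1) cos(-4*x) dx = (-pi/8 - 1/4) - (-1/4 + pi/8) = -pi/4.
Hence Re(c_{-4}) = (1/(2*pi))·(-pi/4) = -1/8.

-1/8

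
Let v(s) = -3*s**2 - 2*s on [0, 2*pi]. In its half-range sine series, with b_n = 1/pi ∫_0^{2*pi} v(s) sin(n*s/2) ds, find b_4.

b_4 = 1/pi ∫_0^{2*pi} (-3*s**2 - 2*s) sin(2*s) ds.
Integrating by parts twice (tabular method), an antiderivative of (-3*s**2 - 2*s) sin(2*s) is 3*s**2*cos(2*s)/2 - 3*s*sin(2*s)/2 + s*cos(2*s) - sin(2*s)/2 - 3*cos(2*s)/4; evaluating from 0 to 2*pi: ∫_{0}^{2*pi} (-3*s**2 - 2*s) sin(2*s) ds = (-3/4 + 2*pi + 6*pi**2) - (-3/4) = 2*pi*(1 + 3*pi).
Hence b_4 = (1/pi)·(2*pi*(1 + 3*pi)) = 2 + 6*pi.

2 + 6*pi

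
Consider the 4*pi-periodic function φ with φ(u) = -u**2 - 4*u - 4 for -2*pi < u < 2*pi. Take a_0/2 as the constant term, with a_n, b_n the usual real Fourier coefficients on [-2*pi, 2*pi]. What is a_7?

a_7 = (1/(2*pi)) ∫_{-2*pi}^{2*pi} φ(u) cos(7*u/2) du.
Integrating by parts twice (tabular method), an antiderivative of (-u**2 - 4*u - 4) cos(7*u/2) is -2*u**2*sin(7*u/2)/7 - 8*u*sin(7*u/2)/7 - 8*u*cos(7*u/2)/49 - 376*sin(7*u/2)/343 - 16*cos(7*u/2)/49; evaluating from -2*pi to 2*pi: ∫_{-2*pi}^{2*pi} (-u**2 - 4*u - 4) cos(7*u/2) du = (16/49 + 16*pi/49) - (16/49 - 16*pi/49) = 32*pi/49.
Hence a_7 = (1/(2*pi))·(32*pi/49) = 16/49.

16/49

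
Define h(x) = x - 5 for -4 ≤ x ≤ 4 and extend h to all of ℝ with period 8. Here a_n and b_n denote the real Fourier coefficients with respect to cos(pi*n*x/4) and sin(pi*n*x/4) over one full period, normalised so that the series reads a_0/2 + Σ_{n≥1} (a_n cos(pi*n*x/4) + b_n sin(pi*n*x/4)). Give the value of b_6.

-4/(3*pi)

b_6 = 1/4 ∫_{-4}^{4} h(x) sin(3*pi*x/2) dx.
Integrating by parts (boundary term plus one more integral), an antiderivative of (x - 5) sin(3*pi*x/2) is -2*x*cos(3*pi*x/2)/(3*pi) + 4*sin(3*pi*x/2)/(9*pi**2) + 10*cos(3*pi*x/2)/(3*pi); evaluating from -4 to 4: ∫_{-4}^{4} (x - 5) sin(3*pi*x/2) dx = (2/(3*pi)) - (6/pi) = -16/(3*pi).
Hence b_6 = (1/4)·(-16/(3*pi)) = -4/(3*pi).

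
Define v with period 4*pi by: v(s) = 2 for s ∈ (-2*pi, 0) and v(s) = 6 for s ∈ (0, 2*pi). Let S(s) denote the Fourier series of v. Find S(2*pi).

s = 2*pi differs from s = -2*pi by 1 full period(s), and the series is 4*pi-periodic.
At s = -2*pi the one-sided limits are v(-2*pi^-) = 6 and v(-2*pi^+) = 2.
By Dirichlet's theorem the series converges to their average, [(6) + (2)]/2 = 4.

4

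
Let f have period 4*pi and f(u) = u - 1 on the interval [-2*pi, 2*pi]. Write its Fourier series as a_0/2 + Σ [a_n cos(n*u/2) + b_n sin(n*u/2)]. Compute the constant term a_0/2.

a_0 = (1/(2*pi)) ∫_{-2*pi}^{2*pi} f(u) du = (1/(2*pi)) · (-4*pi) = -2.
So the constant term a_0/2 = -1.

-1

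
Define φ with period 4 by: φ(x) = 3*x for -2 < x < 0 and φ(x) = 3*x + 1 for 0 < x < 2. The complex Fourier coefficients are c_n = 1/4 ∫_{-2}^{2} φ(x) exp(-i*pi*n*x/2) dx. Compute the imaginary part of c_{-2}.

Since φ is real-valued, Im(c_{-2}) = -1/4 ∫_{-2}^{2} φ(x) sin(-pi*x) dx = b_{2}/2.
Split the integral at the breakpoints.
Integrating by parts (boundary term plus one more integral), an antiderivative of (3*x) sin(-pi*x) is 3*x*cos(pi*x)/pi - 3*sin(pi*x)/pi**2; evaluating from -2 to 0: ∫_{-2}^{0} (3*x) sin(-pi*x) dx = (0) - (-6/pi) = 6/pi.
Integrating by parts (boundary term plus one more integral), an antiderivative of (3*x + 1) sin(-pi*x) is 3*x*cos(pi*x)/pi - 3*sin(pi*x)/pi**2 + cos(pi*x)/pi; evaluating from 0 to 2: ∫_{0}^{2} (3*x + 1) sin(-pi*x) dx = (7/pi) - (1/pi) = 6/pi.
So ∫_{-2}^{2} φ(x) sin(-pi*x) dx = 12/pi.
Hence Im(c_{-2}) = (-1/4)·(12/pi) = -3/pi.

-3/pi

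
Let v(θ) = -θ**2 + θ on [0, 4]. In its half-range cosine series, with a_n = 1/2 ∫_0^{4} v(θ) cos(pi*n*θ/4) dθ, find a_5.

48/(25*pi**2)

a_5 = 1/2 ∫_0^{4} (-θ**2 + θ) cos(5*pi*θ/4) dθ.
Integrating by parts twice (tabular method), an antiderivative of (-θ**2 + θ) cos(5*pi*θ/4) is -4*θ**2*sin(5*pi*θ/4)/(5*pi) + 4*θ*sin(5*pi*θ/4)/(5*pi) - 32*θ*cos(5*pi*θ/4)/(25*pi**2) + 128*sin(5*pi*θ/4)/(125*pi**3) + 16*cos(5*pi*θ/4)/(25*pi**2); evaluating from 0 to 4: ∫_{0}^{4} (-θ**2 + θ) cos(5*pi*θ/4) dθ = (112/(25*pi**2)) - (16/(25*pi**2)) = 96/(25*pi**2).
Hence a_5 = (1/2)·(96/(25*pi**2)) = 48/(25*pi**2).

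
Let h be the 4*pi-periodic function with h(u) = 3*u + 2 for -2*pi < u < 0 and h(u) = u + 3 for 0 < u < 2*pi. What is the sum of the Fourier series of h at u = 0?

5/2

At u = 0 the one-sided limits are h(0^-) = 2 and h(0^+) = 3.
By Dirichlet's theorem the series converges to their average, [(2) + (3)]/2 = 5/2.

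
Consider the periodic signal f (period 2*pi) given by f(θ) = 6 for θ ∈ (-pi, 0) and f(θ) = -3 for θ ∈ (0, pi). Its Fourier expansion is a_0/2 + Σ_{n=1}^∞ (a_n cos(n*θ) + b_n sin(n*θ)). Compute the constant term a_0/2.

3/2

a_0 = 1/pi ∫_{-pi}^{pi} f(θ) dθ = 1/pi · (3*pi) = 3.
So the constant term a_0/2 = 3/2.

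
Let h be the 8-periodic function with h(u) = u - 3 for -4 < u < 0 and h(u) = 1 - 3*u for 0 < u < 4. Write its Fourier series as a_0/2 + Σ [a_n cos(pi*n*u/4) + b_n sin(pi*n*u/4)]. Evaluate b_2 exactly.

4/pi

b_2 = 1/4 ∫_{-4}^{4} h(u) sin(pi*u/2) du.
Split the integral at the breakpoints.
Integrating by parts (boundary term plus one more integral), an antiderivative of (u - 3) sin(pi*u/2) is -2*u*cos(pi*u/2)/pi + 4*sin(pi*u/2)/pi**2 + 6*cos(pi*u/2)/pi; evaluating from -4 to 0: ∫_{-4}^{0} (u - 3) sin(pi*u/2) du = (6/pi) - (14/pi) = -8/pi.
Integrating by parts (boundary term plus one more integral), an antiderivative of (1 - 3*u) sin(pi*u/2) is 6*u*cos(pi*u/2)/pi - 12*sin(pi*u/2)/pi**2 - 2*cos(pi*u/2)/pi; evaluating from 0 to 4: ∫_{0}^{4} (1 - 3*u) sin(pi*u/2) du = (22/pi) - (-2/pi) = 24/pi.
Summing the pieces and multiplying by (1/4) gives b_2 = 4/pi.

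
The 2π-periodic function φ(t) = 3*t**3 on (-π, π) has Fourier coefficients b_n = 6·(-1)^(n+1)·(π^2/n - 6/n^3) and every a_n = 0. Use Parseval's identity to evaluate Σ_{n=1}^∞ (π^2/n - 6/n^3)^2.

Parseval: Σ b_n^2 = (1/π) ∫_{-π}^{π} φ(t)^2 dt = 18*pi**6/7.
b_n^2 = 36·(π^2/n - 6/n^3)^2, so the sum equals (18*pi**6/7)/36 = pi**6/14.

pi**6/14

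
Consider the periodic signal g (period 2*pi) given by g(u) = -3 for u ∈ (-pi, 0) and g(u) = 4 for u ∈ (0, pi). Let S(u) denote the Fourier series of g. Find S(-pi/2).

-3

g is continuous at u = -pi/2 with value -3, so the series converges to -3 there.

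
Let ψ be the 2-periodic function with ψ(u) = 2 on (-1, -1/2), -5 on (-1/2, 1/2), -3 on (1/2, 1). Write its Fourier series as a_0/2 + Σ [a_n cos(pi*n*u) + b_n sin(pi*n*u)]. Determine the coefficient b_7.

-5/(7*pi)

b_7 = ∫_{-1}^{1} ψ(u) sin(7*pi*u) du.
Split the integral at the breakpoints.
Directly, an antiderivative of (2) sin(7*pi*u) is -2*cos(7*pi*u)/(7*pi); evaluating from -1 to -1/2: ∫_{-1}^{-1/2} (2) sin(7*pi*u) du = (0) - (2/(7*pi)) = -2/(7*pi).
Directly, an antiderivative of (-5) sin(7*pi*u) is 5*cos(7*pi*u)/(7*pi); evaluating from -1/2 to 1/2: ∫_{-1/2}^{1/2} (-5) sin(7*pi*u) du = (0) - (0) = 0.
Directly, an antiderivative of (-3) sin(7*pi*u) is 3*cos(7*pi*u)/(7*pi); evaluating from 1/2 to 1: ∫_{1/2}^{1} (-3) sin(7*pi*u) du = (-3/(7*pi)) - (0) = -3/(7*pi).
Summing the pieces gives b_7 = -5/(7*pi).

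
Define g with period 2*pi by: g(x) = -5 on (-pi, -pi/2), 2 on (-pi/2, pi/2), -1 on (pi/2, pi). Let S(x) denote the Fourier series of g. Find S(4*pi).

2

x = 4*pi differs from x = 0 by 2 full period(s), and the series is 2*pi-periodic.
g is continuous at x = 0 with value 2, so the series converges to 2 there.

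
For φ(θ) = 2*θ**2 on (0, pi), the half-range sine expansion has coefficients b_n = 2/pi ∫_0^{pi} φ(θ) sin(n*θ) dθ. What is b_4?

-pi

b_4 = 2/pi ∫_0^{pi} (2*θ**2) sin(4*θ) dθ.
Integrating by parts twice (tabular method), an antiderivative of (2*θ**2) sin(4*θ) is -θ**2*cos(4*θ)/2 + θ*sin(4*θ)/4 + cos(4*θ)/16; evaluating from 0 to pi: ∫_{0}^{pi} (2*θ**2) sin(4*θ) dθ = (1/16 - pi**2/2) - (1/16) = -pi**2/2.
Hence b_4 = (2/pi)·(-pi**2/2) = -pi.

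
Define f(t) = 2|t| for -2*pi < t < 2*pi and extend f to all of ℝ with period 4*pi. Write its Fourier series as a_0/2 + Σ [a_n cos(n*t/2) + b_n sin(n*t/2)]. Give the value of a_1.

a_1 = (1/(2*pi)) ∫_{-2*pi}^{2*pi} f(t) cos(t/2) dt.
f is even and cos(t/2) is even, so the integrand is even and a_1 = 1/pi ∫_0^{2*pi} f(t) cos(t/2) dt.
Integrating by parts (boundary term plus one more integral), an antiderivative of (2*t) cos(t/2) is 4*t*sin(t/2) + 8*cos(t/2); evaluating from 0 to 2*pi: ∫_{0}^{2*pi} (2*t) cos(t/2) dt = (-8) - (8) = -16.
Hence a_1 = (1/pi)·(-16) = -16/pi.

-16/pi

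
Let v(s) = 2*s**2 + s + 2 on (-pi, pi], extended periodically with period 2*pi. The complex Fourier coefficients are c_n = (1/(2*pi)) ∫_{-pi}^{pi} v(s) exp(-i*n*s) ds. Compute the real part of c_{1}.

Since v is real-valued, Re(c_{1}) = (1/(2*pi)) ∫_{-pi}^{pi} v(s) cos(s) ds = a_{1}/2.
Integrating by parts twice (tabular method), an antiderivative of (2*s**2 + s + 2) cos(s) is 2*s**2*sin(s) + s*sin(s) + 4*s*cos(s) - 2*sin(s) + cos(s); evaluating from -pi to pi: ∫_{-pi}^{pi} (2*s**2 + s + 2) cos(s) ds = (-4*pi - 1) - (-1 + 4*pi) = -8*pi.
Hence Re(c_{1}) = (1/(2*pi))·(-8*pi) = -4.

-4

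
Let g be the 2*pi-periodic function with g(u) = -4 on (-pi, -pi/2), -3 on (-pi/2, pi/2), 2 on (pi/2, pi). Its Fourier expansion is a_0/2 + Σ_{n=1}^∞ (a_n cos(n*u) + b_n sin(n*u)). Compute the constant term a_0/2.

-2

a_0 = 1/pi ∫_{-pi}^{pi} g(u) du = 1/pi · (-4*pi) = -4.
So the constant term a_0/2 = -2.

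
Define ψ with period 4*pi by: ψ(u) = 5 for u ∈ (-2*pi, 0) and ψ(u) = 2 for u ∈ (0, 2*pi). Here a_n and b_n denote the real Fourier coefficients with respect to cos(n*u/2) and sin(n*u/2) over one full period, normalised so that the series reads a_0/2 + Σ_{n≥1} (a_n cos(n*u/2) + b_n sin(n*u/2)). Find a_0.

a_0 = (1/(2*pi)) ∫_{-2*pi}^{2*pi} ψ(u) du = (1/(2*pi)) · (14*pi) = 7.

7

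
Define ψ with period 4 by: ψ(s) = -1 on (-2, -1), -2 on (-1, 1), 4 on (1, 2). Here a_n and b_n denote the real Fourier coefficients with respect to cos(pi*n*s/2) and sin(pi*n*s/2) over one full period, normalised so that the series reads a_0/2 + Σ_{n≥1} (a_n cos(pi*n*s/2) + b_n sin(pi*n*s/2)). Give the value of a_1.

-7/pi

a_1 = 1/2 ∫_{-2}^{2} ψ(s) cos(pi*s/2) ds.
Split the integral at the breakpoints.
Directly, an antiderivative of (-1) cos(pi*s/2) is -2*sin(pi*s/2)/pi; evaluating from -2 to -1: ∫_{-2}^{-1} (-1) cos(pi*s/2) ds = (2/pi) - (0) = 2/pi.
Directly, an antiderivative of (-2) cos(pi*s/2) is -4*sin(pi*s/2)/pi; evaluating from -1 to 1: ∫_{-1}^{1} (-2) cos(pi*s/2) ds = (-4/pi) - (4/pi) = -8/pi.
Directly, an antiderivative of (4) cos(pi*s/2) is 8*sin(pi*s/2)/pi; evaluating from 1 to 2: ∫_{1}^{2} (4) cos(pi*s/2) ds = (0) - (8/pi) = -8/pi.
Summing the pieces and multiplying by (1/2) gives a_1 = -7/pi.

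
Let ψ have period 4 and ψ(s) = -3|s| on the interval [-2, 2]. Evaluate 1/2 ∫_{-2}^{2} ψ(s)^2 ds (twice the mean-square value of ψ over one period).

24

1/2 ∫_{-2}^{2} ψ(s)^2 ds = 1/2 · (48) = 24.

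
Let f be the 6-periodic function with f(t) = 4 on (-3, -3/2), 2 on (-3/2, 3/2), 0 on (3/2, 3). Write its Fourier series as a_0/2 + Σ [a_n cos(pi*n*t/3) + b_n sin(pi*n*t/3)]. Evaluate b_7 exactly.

b_7 = 1/3 ∫_{-3}^{3} f(t) sin(7*pi*t/3) dt.
Split the integral at the breakpoints.
Directly, an antiderivative of (4) sin(7*pi*t/3) is -12*cos(7*pi*t/3)/(7*pi); evaluating from -3 to -3/2: ∫_{-3}^{-3/2} (4) sin(7*pi*t/3) dt = (0) - (12/(7*pi)) = -12/(7*pi).
Directly, an antiderivative of (2) sin(7*pi*t/3) is -6*cos(7*pi*t/3)/(7*pi); evaluating from -3/2 to 3/2: ∫_{-3/2}^{3/2} (2) sin(7*pi*t/3) dt = (0) - (0) = 0.
∫_{3/2}^{3} (0) sin(7*pi*t/3) dt = 0.
Summing the pieces and multiplying by (1/3) gives b_7 = -4/(7*pi).

-4/(7*pi)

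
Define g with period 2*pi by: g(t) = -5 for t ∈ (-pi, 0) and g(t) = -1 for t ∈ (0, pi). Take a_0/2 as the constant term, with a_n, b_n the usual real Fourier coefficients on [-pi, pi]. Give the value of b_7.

8/(7*pi)

b_7 = 1/pi ∫_{-pi}^{pi} g(t) sin(7*t) dt.
Split the integral at the breakpoints.
Directly, an antiderivative of (-5) sin(7*t) is 5*cos(7*t)/7; evaluating from -pi to 0: ∫_{-pi}^{0} (-5) sin(7*t) dt = (5/7) - (-5/7) = 10/7.
Directly, an antiderivative of (-1) sin(7*t) is cos(7*t)/7; evaluating from 0 to pi: ∫_{0}^{pi} (-1) sin(7*t) dt = (-1/7) - (1/7) = -2/7.
Summing the pieces and multiplying by (1/pi) gives b_7 = 8/(7*pi).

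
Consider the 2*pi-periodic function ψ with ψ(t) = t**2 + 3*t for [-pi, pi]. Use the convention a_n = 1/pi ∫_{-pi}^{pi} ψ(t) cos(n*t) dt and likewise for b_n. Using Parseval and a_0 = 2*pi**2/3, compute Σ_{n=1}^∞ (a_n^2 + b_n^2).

Parseval: a_0^2/2 + Σ_{n≥1} (a_n^2+b_n^2) = 1/pi ∫_{-pi}^{pi} ψ(t)^2 dt = 2*pi**2*(pi**2 + 15)/5.
Subtract a_0^2/2 = 2*pi**4/9: Σ (a_n^2+b_n^2) = pi**2*(8*pi**2/45 + 6).

pi**2*(8*pi**2/45 + 6)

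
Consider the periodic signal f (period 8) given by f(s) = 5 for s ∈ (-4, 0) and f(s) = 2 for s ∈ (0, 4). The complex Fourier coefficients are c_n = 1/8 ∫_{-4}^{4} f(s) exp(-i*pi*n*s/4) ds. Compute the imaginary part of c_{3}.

1/pi

Since f is real-valued, Im(c_{3}) = -1/8 ∫_{-4}^{4} f(s) sin(3*pi*s/4) ds = -b_{3}/2.
Split the integral at the breakpoints.
Directly, an antiderivative of (5) sin(3*pi*s/4) is -20*cos(3*pi*s/4)/(3*pi); evaluating from -4 to 0: ∫_{-4}^{0} (5) sin(3*pi*s/4) ds = (-20/(3*pi)) - (20/(3*pi)) = -40/(3*pi).
Directly, an antiderivative of (2) sin(3*pi*s/4) is -8*cos(3*pi*s/4)/(3*pi); evaluating from 0 to 4: ∫_{0}^{4} (2) sin(3*pi*s/4) ds = (8/(3*pi)) - (-8/(3*pi)) = 16/(3*pi).
So ∫_{-4}^{4} f(s) sin(3*pi*s/4) ds = -8/pi.
Hence Im(c_{3}) = (-1/8)·(-8/pi) = 1/pi.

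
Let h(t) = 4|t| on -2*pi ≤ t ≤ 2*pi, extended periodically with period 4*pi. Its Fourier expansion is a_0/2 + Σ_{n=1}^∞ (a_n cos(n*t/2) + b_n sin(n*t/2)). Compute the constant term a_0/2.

4*pi

a_0 = (1/(2*pi)) ∫_{-2*pi}^{2*pi} h(t) dt = (1/(2*pi)) · (16*pi**2) = 8*pi.
So the constant term a_0/2 = 4*pi.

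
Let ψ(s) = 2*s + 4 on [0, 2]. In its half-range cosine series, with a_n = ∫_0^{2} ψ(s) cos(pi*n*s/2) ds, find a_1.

-16/pi**2

a_1 = ∫_0^{2} (2*s + 4) cos(pi*s/2) ds.
Integrating by parts (boundary term plus one more integral), an antiderivative of (2*s + 4) cos(pi*s/2) is 4*s*sin(pi*s/2)/pi + 8*sin(pi*s/2)/pi + 8*cos(pi*s/2)/pi**2; evaluating from 0 to 2: ∫_{0}^{2} (2*s + 4) cos(pi*s/2) ds = (-8/pi**2) - (8/pi**2) = -16/pi**2.
Hence a_1 = -16/pi**2.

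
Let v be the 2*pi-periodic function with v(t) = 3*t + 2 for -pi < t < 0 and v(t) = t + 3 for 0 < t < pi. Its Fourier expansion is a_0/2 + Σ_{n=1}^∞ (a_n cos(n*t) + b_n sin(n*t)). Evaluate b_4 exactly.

-1

b_4 = 1/pi ∫_{-pi}^{pi} v(t) sin(4*t) dt.
Split the integral at the breakpoints.
Integrating by parts (boundary term plus one more integral), an antiderivative of (3*t + 2) sin(4*t) is -3*t*cos(4*t)/4 + 3*sin(4*t)/16 - cos(4*t)/2; evaluating from -pi to 0: ∫_{-pi}^{0} (3*t + 2) sin(4*t) dt = (-1/2) - (-1/2 + 3*pi/4) = -3*pi/4.
Integrating by parts (boundary term plus one more integral), an antiderivative of (t + 3) sin(4*t) is -t*cos(4*t)/4 + sin(4*t)/16 - 3*cos(4*t)/4; evaluating from 0 to pi: ∫_{0}^{pi} (t + 3) sin(4*t) dt = (-pi/4 - 3/4) - (-3/4) = -pi/4.
Summing the pieces and multiplying by (1/pi) gives b_4 = -1.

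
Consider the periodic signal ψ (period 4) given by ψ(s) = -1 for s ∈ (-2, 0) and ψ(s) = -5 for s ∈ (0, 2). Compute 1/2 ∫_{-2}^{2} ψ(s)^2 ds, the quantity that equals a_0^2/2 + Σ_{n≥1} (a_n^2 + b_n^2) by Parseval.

1/2 ∫_{-2}^{2} ψ(s)^2 ds = 1/2 · (52) = 26.

26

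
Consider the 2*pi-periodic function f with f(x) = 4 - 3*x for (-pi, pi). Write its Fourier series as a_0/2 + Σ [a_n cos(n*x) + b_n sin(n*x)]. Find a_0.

a_0 = 1/pi ∫_{-pi}^{pi} f(x) dx = 1/pi · (8*pi) = 8.

8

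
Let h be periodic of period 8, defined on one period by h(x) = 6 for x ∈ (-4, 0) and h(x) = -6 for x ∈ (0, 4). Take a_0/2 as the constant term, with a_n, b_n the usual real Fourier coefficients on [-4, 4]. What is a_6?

a_6 = 1/4 ∫_{-4}^{4} h(x) cos(3*pi*x/2) dx.
h is odd and cos(3*pi*x/2) is even, so the integrand is odd over a symmetric interval and the integral vanishes.

0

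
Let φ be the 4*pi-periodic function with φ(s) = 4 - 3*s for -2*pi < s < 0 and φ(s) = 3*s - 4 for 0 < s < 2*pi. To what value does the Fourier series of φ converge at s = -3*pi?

s = -3*pi differs from s = pi by -1 full period(s), and the series is 4*pi-periodic.
φ is continuous at s = pi with value -4 + 3*pi, so the series converges to -4 + 3*pi there.

-4 + 3*pi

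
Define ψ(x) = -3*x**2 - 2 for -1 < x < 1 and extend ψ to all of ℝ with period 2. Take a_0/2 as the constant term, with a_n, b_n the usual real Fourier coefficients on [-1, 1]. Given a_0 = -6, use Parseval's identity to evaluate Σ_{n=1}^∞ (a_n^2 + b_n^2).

Parseval: a_0^2/2 + Σ_{n≥1} (a_n^2+b_n^2) = ∫_{-1}^{1} ψ(x)^2 dx = 98/5.
Subtract a_0^2/2 = 18: Σ (a_n^2+b_n^2) = 8/5.

8/5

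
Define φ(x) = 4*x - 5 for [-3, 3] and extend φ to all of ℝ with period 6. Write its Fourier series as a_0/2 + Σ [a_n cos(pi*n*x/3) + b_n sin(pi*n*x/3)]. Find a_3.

0

a_3 = 1/3 ∫_{-3}^{3} φ(x) cos(pi*x) dx.
Integrating by parts (boundary term plus one more integral), an antiderivative of (4*x - 5) cos(pi*x) is 4*x*sin(pi*x)/pi - 5*sin(pi*x)/pi + 4*cos(pi*x)/pi**2; evaluating from -3 to 3: ∫_{-3}^{3} (4*x - 5) cos(pi*x) dx = (-4/pi**2) - (-4/pi**2) = 0.
Hence a_3 = (1/3)·(0) = 0.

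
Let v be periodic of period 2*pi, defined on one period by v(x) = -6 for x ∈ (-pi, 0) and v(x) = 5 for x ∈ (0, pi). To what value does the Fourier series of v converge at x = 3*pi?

x = 3*pi differs from x = -pi by 2 full period(s), and the series is 2*pi-periodic.
At x = -pi the one-sided limits are v(-pi^-) = 5 and v(-pi^+) = -6.
By Dirichlet's theorem the series converges to their average, [(5) + (-6)]/2 = -1/2.

-1/2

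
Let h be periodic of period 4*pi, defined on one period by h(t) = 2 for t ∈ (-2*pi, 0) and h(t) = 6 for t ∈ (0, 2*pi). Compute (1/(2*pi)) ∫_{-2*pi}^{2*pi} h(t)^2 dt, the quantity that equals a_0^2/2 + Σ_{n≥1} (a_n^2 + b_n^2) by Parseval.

(1/(2*pi)) ∫_{-2*pi}^{2*pi} h(t)^2 dt = (1/(2*pi)) · (80*pi) = 40.

40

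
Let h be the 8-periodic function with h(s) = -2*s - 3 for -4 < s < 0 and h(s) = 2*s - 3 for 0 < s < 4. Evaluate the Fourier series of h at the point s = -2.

h is continuous at s = -2 with value 1, so the series converges to 1 there.

1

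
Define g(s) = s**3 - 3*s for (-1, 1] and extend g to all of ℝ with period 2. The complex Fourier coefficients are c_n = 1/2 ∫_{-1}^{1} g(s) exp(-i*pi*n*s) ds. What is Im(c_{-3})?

Since g is real-valued, Im(c_{-3}) = -1/2 ∫_{-1}^{1} g(s) sin(-3*pi*s) ds = b_{3}/2.
g is odd and sin(-3*pi*s) is odd, so the integrand is even: ∫_{-1}^{1} g(s) sin(-3*pi*s) ds = 2∫_0^{1} g(s) sin(-3*pi*s) ds.
Integrating by parts three times (tabular method), an antiderivative of (s**3 - 3*s) sin(-3*pi*s) is s**3*cos(3*pi*s)/(3*pi) - s**2*sin(3*pi*s)/(3*pi**2) - s*cos(3*pi*s)/pi - 2*s*cos(3*pi*s)/(9*pi**3) + 2*sin(3*pi*s)/(27*pi**4) + sin(3*pi*s)/(3*pi**2); evaluating from 0 to 1: ∫_{0}^{1} (s**3 - 3*s) sin(-3*pi*s) ds = (2*(1 + 3*pi**2)/(9*pi**3)) - (0) = 2*(1 + 3*pi**2)/(9*pi**3).
So ∫_{-1}^{1} g(s) sin(-3*pi*s) ds = 4*(1 + 3*pi**2)/(9*pi**3).
Hence Im(c_{-3}) = (-1/2)·(4*(1 + 3*pi**2)/(9*pi**3)) = 2*(-3*pi**2 - 1)/(9*pi**3).

2*(-3*pi**2 - 1)/(9*pi**3)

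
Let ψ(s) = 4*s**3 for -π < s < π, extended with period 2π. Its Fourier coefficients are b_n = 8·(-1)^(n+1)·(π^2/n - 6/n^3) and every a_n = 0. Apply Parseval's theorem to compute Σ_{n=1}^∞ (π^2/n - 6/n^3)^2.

Parseval: Σ b_n^2 = (1/π) ∫_{-π}^{π} ψ(s)^2 ds = 32*pi**6/7.
b_n^2 = 64·(π^2/n - 6/n^3)^2, so the sum equals (32*pi**6/7)/64 = pi**6/14.

pi**6/14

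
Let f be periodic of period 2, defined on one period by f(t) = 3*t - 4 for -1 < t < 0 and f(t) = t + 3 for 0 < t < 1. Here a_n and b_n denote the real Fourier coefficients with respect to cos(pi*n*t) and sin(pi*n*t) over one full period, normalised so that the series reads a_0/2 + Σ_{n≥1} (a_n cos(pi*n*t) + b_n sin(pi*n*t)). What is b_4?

-1/pi

b_4 = ∫_{-1}^{1} f(t) sin(4*pi*t) dt.
Split the integral at the breakpoints.
Integrating by parts (boundary term plus one more integral), an antiderivative of (3*t - 4) sin(4*pi*t) is -3*t*cos(4*pi*t)/(4*pi) + 3*sin(4*pi*t)/(16*pi**2) + cos(4*pi*t)/pi; evaluating from -1 to 0: ∫_{-1}^{0} (3*t - 4) sin(4*pi*t) dt = (1/pi) - (7/(4*pi)) = -3/(4*pi).
Integrating by parts (boundary term plus one more integral), an antiderivative of (t + 3) sin(4*pi*t) is -t*cos(4*pi*t)/(4*pi) + sin(4*pi*t)/(16*pi**2) - 3*cos(4*pi*t)/(4*pi); evaluating from 0 to 1: ∫_{0}^{1} (t + 3) sin(4*pi*t) dt = (-1/pi) - (-3/(4*pi)) = -1/(4*pi).
Summing the pieces gives b_4 = -1/pi.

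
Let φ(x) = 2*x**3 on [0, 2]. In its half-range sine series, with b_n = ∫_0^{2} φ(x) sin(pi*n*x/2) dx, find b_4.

-8/pi + 3/pi**3

b_4 = ∫_0^{2} (2*x**3) sin(2*pi*x) dx.
Integrating by parts three times (tabular method), an antiderivative of (2*x**3) sin(2*pi*x) is -x**3*cos(2*pi*x)/pi + 3*x**2*sin(2*pi*x)/(2*pi**2) + 3*x*cos(2*pi*x)/(2*pi**3) - 3*sin(2*pi*x)/(4*pi**4); evaluating from 0 to 2: ∫_{0}^{2} (2*x**3) sin(2*pi*x) dx = (-8/pi + 3/pi**3) - (0) = -8/pi + 3/pi**3.
Hence b_4 = -8/pi + 3/pi**3.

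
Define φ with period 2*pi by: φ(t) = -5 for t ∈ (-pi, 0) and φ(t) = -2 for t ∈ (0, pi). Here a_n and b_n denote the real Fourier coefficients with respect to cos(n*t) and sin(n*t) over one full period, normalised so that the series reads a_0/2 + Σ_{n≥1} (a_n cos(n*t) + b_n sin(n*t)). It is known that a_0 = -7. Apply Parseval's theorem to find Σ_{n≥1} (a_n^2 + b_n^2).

9/2

Parseval: a_0^2/2 + Σ_{n≥1} (a_n^2+b_n^2) = 1/pi ∫_{-pi}^{pi} φ(t)^2 dt = 29.
Subtract a_0^2/2 = 49/2: Σ (a_n^2+b_n^2) = 9/2.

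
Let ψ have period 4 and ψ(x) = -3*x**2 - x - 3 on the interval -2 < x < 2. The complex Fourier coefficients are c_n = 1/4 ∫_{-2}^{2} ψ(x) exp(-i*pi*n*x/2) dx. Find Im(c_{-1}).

-2/pi

Since ψ is real-valued, Im(c_{-1}) = -1/4 ∫_{-2}^{2} ψ(x) sin(-pi*x/2) dx = b_{1}/2.
Integrating by parts twice (tabular method), an antiderivative of (-3*x**2 - x - 3) sin(-pi*x/2) is -6*x**2*cos(pi*x/2)/pi + 24*x*sin(pi*x/2)/pi**2 - 2*x*cos(pi*x/2)/pi + 4*sin(pi*x/2)/pi**2 - 6*cos(pi*x/2)/pi + 48*cos(pi*x/2)/pi**3; evaluating from -2 to 2: ∫_{-2}^{2} (-3*x**2 - x - 3) sin(-pi*x/2) dx = (-48/pi**3 + 34/pi) - (-48/pi**3 + 26/pi) = 8/pi.
Hence Im(c_{-1}) = (-1/4)·(8/pi) = -2/pi.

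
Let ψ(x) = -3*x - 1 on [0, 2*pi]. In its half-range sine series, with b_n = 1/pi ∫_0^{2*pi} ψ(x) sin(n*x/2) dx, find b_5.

b_5 = 1/pi ∫_0^{2*pi} (-3*x - 1) sin(5*x/2) dx.
Integrating by parts (boundary term plus one more integral), an antiderivative of (-3*x - 1) sin(5*x/2) is 6*x*cos(5*x/2)/5 - 12*sin(5*x/2)/25 + 2*cos(5*x/2)/5; evaluating from 0 to 2*pi: ∫_{0}^{2*pi} (-3*x - 1) sin(5*x/2) dx = (-12*pi/5 - 2/5) - (2/5) = -12*pi/5 - 4/5.
Hence b_5 = (1/pi)·(-12*pi/5 - 4/5) = 4*(-3*pi - 1)/(5*pi).

4*(-3*pi - 1)/(5*pi)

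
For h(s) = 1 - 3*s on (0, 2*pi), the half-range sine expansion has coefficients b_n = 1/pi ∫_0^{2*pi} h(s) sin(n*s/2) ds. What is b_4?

b_4 = 1/pi ∫_0^{2*pi} (1 - 3*s) sin(2*s) ds.
Integrating by parts (boundary term plus one more integral), an antiderivative of (1 - 3*s) sin(2*s) is 3*s*cos(2*s)/2 - 3*sin(2*s)/4 - cos(2*s)/2; evaluating from 0 to 2*pi: ∫_{0}^{2*pi} (1 - 3*s) sin(2*s) ds = (-1/2 + 3*pi) - (-1/2) = 3*pi.
Hence b_4 = (1/pi)·(3*pi) = 3.

3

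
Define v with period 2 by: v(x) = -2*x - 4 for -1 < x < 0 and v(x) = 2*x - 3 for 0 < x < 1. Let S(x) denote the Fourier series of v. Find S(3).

x = 3 differs from x = -1 by 2 full period(s), and the series is 2-periodic.
At x = -1 the one-sided limits are v(-1^-) = -1 and v(-1^+) = -2.
By Dirichlet's theorem the series converges to their average, [(-1) + (-2)]/2 = -3/2.

-3/2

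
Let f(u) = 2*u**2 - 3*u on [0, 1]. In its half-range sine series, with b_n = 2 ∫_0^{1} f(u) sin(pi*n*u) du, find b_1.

b_1 = 2 ∫_0^{1} (2*u**2 - 3*u) sin(pi*u) du.
Integrating by parts twice (tabular method), an antiderivative of (2*u**2 - 3*u) sin(pi*u) is -2*u**2*cos(pi*u)/pi + 4*u*sin(pi*u)/pi**2 + 3*u*cos(pi*u)/pi - 3*sin(pi*u)/pi**2 + 4*cos(pi*u)/pi**3; evaluating from 0 to 1: ∫_{0}^{1} (2*u**2 - 3*u) sin(pi*u) du = ((-pi**2 - 4)/pi**3) - (4/pi**3) = (-pi**2 - 8)/pi**3.
Hence b_1 = 2·((-pi**2 - 8)/pi**3) = -2/pi - 16/pi**3.

-2/pi - 16/pi**3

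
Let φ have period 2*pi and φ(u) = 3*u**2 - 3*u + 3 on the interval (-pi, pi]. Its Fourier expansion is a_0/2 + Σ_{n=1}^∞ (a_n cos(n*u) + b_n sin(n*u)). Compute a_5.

a_5 = 1/pi ∫_{-pi}^{pi} φ(u) cos(5*u) du.
Integrating by parts twice (tabular method), an antiderivative of (3*u**2 - 3*u + 3) cos(5*u) is 3*u**2*sin(5*u)/5 - 3*u*sin(5*u)/5 + 6*u*cos(5*u)/25 + 69*sin(5*u)/125 - 3*cos(5*u)/25; evaluating from -pi to pi: ∫_{-pi}^{pi} (3*u**2 - 3*u + 3) cos(5*u) du = (3/25 - 6*pi/25) - (3/25 + 6*pi/25) = -12*pi/25.
Hence a_5 = (1/pi)·(-12*pi/25) = -12/25.

-12/25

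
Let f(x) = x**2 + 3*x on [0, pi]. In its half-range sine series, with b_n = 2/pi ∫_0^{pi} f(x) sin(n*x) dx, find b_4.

b_4 = 2/pi ∫_0^{pi} (x**2 + 3*x) sin(4*x) dx.
Integrating by parts twice (tabular method), an antiderivative of (x**2 + 3*x) sin(4*x) is -x**2*cos(4*x)/4 + x*sin(4*x)/8 - 3*x*cos(4*x)/4 + 3*sin(4*x)/16 + cos(4*x)/32; evaluating from 0 to pi: ∫_{0}^{pi} (x**2 + 3*x) sin(4*x) dx = (-pi**2/4 - 3*pi/4 + 1/32) - (1/32) = -pi*(3 + pi)/4.
Hence b_4 = (2/pi)·(-pi*(3 + pi)/4) = -pi/2 - 3/2.

-pi/2 - 3/2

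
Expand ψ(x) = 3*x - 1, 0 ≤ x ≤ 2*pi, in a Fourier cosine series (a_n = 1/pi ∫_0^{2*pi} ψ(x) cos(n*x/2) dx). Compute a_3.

-8/(3*pi)

a_3 = 1/pi ∫_0^{2*pi} (3*x - 1) cos(3*x/2) dx.
Integrating by parts (boundary term plus one more integral), an antiderivative of (3*x - 1) cos(3*x/2) is 2*x*sin(3*x/2) - 2*sin(3*x/2)/3 + 4*cos(3*x/2)/3; evaluating from 0 to 2*pi: ∫_{0}^{2*pi} (3*x - 1) cos(3*x/2) dx = (-4/3) - (4/3) = -8/3.
Hence a_3 = (1/pi)·(-8/3) = -8/(3*pi).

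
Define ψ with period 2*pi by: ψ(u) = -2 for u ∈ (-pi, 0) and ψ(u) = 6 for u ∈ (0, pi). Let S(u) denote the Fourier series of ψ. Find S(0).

2

At u = 0 the one-sided limits are ψ(0^-) = -2 and ψ(0^+) = 6.
By Dirichlet's theorem the series converges to their average, [(-2) + (6)]/2 = 2.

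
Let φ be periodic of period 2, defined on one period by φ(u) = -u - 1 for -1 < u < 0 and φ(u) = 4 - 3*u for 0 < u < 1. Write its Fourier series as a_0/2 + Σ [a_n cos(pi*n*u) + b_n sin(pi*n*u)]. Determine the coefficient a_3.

4/(9*pi**2)

a_3 = ∫_{-1}^{1} φ(u) cos(3*pi*u) du.
Split the integral at the breakpoints.
Integrating by parts (boundary term plus one more integral), an antiderivative of (-u - 1) cos(3*pi*u) is -u*sin(3*pi*u)/(3*pi) - sin(3*pi*u)/(3*pi) - cos(3*pi*u)/(9*pi**2); evaluating from -1 to 0: ∫_{-1}^{0} (-u - 1) cos(3*pi*u) du = (-1/(9*pi**2)) - (1/(9*pi**2)) = -2/(9*pi**2).
Integrating by parts (boundary term plus one more integral), an antiderivative of (4 - 3*u) cos(3*pi*u) is -u*sin(3*pi*u)/pi + 4*sin(3*pi*u)/(3*pi) - cos(3*pi*u)/(3*pi**2); evaluating from 0 to 1: ∫_{0}^{1} (4 - 3*u) cos(3*pi*u) du = (1/(3*pi**2)) - (-1/(3*pi**2)) = 2/(3*pi**2).
Summing the pieces gives a_3 = 4/(9*pi**2).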